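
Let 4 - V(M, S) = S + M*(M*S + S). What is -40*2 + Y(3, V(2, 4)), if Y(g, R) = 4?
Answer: -76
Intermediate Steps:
V(M, S) = 4 - S - M*(S + M*S) (V(M, S) = 4 - (S + M*(M*S + S)) = 4 - (S + M*(S + M*S)) = 4 + (-S - M*(S + M*S)) = 4 - S - M*(S + M*S))
-40*2 + Y(3, V(2, 4)) = -40*2 + 4 = -80 + 4 = -76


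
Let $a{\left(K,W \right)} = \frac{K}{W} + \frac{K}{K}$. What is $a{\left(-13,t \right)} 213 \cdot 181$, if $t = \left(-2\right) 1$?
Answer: $\frac{578295}{2} \approx 2.8915 \cdot 10^{5}$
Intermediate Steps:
$t = -2$
$a{\left(K,W \right)} = 1 + \frac{K}{W}$ ($a{\left(K,W \right)} = \frac{K}{W} + 1 = 1 + \frac{K}{W}$)
$a{\left(-13,t \right)} 213 \cdot 181 = \frac{-13 - 2}{-2} \cdot 213 \cdot 181 = \left(- \frac{1}{2}\right) \left(-15\right) 213 \cdot 181 = \frac{15}{2} \cdot 213 \cdot 181 = \frac{3195}{2} \cdot 181 = \frac{578295}{2}$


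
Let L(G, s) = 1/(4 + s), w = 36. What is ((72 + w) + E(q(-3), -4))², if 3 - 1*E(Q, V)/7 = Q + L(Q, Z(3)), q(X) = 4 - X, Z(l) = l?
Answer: 6241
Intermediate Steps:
E(Q, V) = 20 - 7*Q (E(Q, V) = 21 - 7*(Q + 1/(4 + 3)) = 21 - 7*(Q + 1/7) = 21 - 7*(Q + ⅐) = 21 - 7*(⅐ + Q) = 21 + (-1 - 7*Q) = 20 - 7*Q)
((72 + w) + E(q(-3), -4))² = ((72 + 36) + (20 - 7*(4 - 1*(-3))))² = (108 + (20 - 7*(4 + 3)))² = (108 + (20 - 7*7))² = (108 + (20 - 49))² = (108 - 29)² = 79² = 6241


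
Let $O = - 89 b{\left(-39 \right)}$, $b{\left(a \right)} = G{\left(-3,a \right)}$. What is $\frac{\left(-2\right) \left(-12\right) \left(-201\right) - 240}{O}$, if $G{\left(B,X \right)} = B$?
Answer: $- \frac{1688}{89} \approx -18.966$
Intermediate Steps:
$b{\left(a \right)} = -3$
$O = 267$ ($O = \left(-89\right) \left(-3\right) = 267$)
$\frac{\left(-2\right) \left(-12\right) \left(-201\right) - 240}{O} = \frac{\left(-2\right) \left(-12\right) \left(-201\right) - 240}{267} = \left(24 \left(-201\right) - 240\right) \frac{1}{267} = \left(-4824 - 240\right) \frac{1}{267} = \left(-5064\right) \frac{1}{267} = - \frac{1688}{89}$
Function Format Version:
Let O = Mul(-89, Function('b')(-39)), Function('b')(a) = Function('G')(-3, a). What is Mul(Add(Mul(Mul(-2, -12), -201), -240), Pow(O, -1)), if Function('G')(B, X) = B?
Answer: Rational(-1688, 89) ≈ -18.966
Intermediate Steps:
Function('b')(a) = -3
O = 267 (O = Mul(-89, -3) = 267)
Mul(Add(Mul(Mul(-2, -12), -201), -240), Pow(O, -1)) = Mul(Add(Mul(Mul(-2, -12), -201), -240), Pow(267, -1)) = Mul(Add(Mul(24, -201), -240), Rational(1, 267)) = Mul(Add(-4824, -240), Rational(1, 267)) = Mul(-5064, Rational(1, 267)) = Rational(-1688, 89)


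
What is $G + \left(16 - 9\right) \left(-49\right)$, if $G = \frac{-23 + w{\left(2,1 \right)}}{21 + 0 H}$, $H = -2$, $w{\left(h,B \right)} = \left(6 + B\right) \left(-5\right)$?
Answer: $- \frac{7261}{21} \approx -345.76$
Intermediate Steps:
$w{\left(h,B \right)} = -30 - 5 B$
$G = - \frac{58}{21}$ ($G = \frac{-23 - 35}{21 + 0 \left(-2\right)} = \frac{-23 - 35}{21 + 0} = \frac{-23 - 35}{21} = \left(-58\right) \frac{1}{21} = - \frac{58}{21} \approx -2.7619$)
$G + \left(16 - 9\right) \left(-49\right) = - \frac{58}{21} + \left(16 - 9\right) \left(-49\right) = - \frac{58}{21} + 7 \left(-49\right) = - \frac{58}{21} - 343 = - \frac{7261}{21}$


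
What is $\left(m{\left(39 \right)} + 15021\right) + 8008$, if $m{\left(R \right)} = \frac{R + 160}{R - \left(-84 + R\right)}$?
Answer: $\frac{1934635}{84} \approx 23031.0$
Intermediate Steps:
$m{\left(R \right)} = \frac{40}{21} + \frac{R}{84}$ ($m{\left(R \right)} = \frac{160 + R}{84} = \left(160 + R\right) \frac{1}{84} = \frac{40}{21} + \frac{R}{84}$)
$\left(m{\left(39 \right)} + 15021\right) + 8008 = \left(\left(\frac{40}{21} + \frac{1}{84} \cdot 39\right) + 15021\right) + 8008 = \left(\left(\frac{40}{21} + \frac{13}{28}\right) + 15021\right) + 8008 = \left(\frac{199}{84} + 15021\right) + 8008 = \frac{1261963}{84} + 8008 = \frac{1934635}{84}$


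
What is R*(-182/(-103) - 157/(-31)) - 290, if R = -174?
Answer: -4721432/3193 ≈ -1478.7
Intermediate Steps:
R*(-182/(-103) - 157/(-31)) - 290 = -174*(-182/(-103) - 157/(-31)) - 290 = -174*(-182*(-1/103) - 157*(-1/31)) - 290 = -174*(182/103 + 157/31) - 290 = -174*21813/3193 - 290 = -3795462/3193 - 290 = -4721432/3193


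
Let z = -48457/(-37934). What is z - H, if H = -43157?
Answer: 1637166095/37934 ≈ 43158.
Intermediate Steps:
z = 48457/37934 (z = -48457*(-1/37934) = 48457/37934 ≈ 1.2774)
z - H = 48457/37934 - 1*(-43157) = 48457/37934 + 43157 = 1637166095/37934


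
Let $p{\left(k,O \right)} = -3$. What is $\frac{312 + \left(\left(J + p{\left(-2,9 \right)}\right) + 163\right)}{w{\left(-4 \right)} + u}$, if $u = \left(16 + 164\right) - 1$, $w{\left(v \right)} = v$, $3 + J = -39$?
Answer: $\frac{86}{35} \approx 2.4571$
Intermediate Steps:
$J = -42$ ($J = -3 - 39 = -42$)
$u = 179$ ($u = 180 - 1 = 179$)
$\frac{312 + \left(\left(J + p{\left(-2,9 \right)}\right) + 163\right)}{w{\left(-4 \right)} + u} = \frac{312 + \left(\left(-42 - 3\right) + 163\right)}{-4 + 179} = \frac{312 + \left(-45 + 163\right)}{175} = \left(312 + 118\right) \frac{1}{175} = 430 \cdot \frac{1}{175} = \frac{86}{35}$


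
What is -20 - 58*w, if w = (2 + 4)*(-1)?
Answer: 328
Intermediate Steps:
w = -6 (w = 6*(-1) = -6)
-20 - 58*w = -20 - 58*(-6) = -20 + 348 = 328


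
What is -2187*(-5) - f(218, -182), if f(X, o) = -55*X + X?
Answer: 22707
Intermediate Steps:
f(X, o) = -54*X
-2187*(-5) - f(218, -182) = -2187*(-5) - (-54)*218 = 10935 - 1*(-11772) = 10935 + 11772 = 22707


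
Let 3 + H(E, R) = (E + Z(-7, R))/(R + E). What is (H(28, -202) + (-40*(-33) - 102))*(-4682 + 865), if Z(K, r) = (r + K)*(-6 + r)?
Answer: -3683405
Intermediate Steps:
Z(K, r) = (-6 + r)*(K + r) (Z(K, r) = (K + r)*(-6 + r) = (-6 + r)*(K + r))
H(E, R) = -3 + (42 + E + R² - 13*R)/(E + R) (H(E, R) = -3 + (E + (R² - 6*(-7) - 6*R - 7*R))/(R + E) = -3 + (E + (R² + 42 - 6*R - 7*R))/(E + R) = -3 + (E + (42 + R² - 13*R))/(E + R) = -3 + (42 + E + R² - 13*R)/(E + R))
(H(28, -202) + (-40*(-33) - 102))*(-4682 + 865) = ((42 + (-202)² - 16*(-202) - 2*28)/(28 - 202) + (-40*(-33) - 102))*(-4682 + 865) = ((42 + 40804 + 3232 - 56)/(-174) + (1320 - 102))*(-3817) = (-1/174*44022 + 1218)*(-3817) = (-253 + 1218)*(-3817) = 965*(-3817) = -3683405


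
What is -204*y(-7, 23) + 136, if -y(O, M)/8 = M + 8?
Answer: 50728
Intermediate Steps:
y(O, M) = -64 - 8*M (y(O, M) = -8*(M + 8) = -8*(8 + M) = -64 - 8*M)
-204*y(-7, 23) + 136 = -204*(-64 - 8*23) + 136 = -204*(-64 - 184) + 136 = -204*(-248) + 136 = 50592 + 136 = 50728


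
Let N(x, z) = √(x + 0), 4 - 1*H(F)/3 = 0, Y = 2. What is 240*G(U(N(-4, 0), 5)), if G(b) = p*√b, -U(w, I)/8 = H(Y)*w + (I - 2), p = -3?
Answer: -1440*√(-6 - 48*I) ≈ -6628.2 + 7508.3*I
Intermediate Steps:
H(F) = 12 (H(F) = 12 - 3*0 = 12 + 0 = 12)
N(x, z) = √x
U(w, I) = 16 - 96*w - 8*I (U(w, I) = -8*(12*w + (I - 2)) = -8*(12*w + (-2 + I)) = -8*(-2 + I + 12*w) = 16 - 96*w - 8*I)
G(b) = -3*√b
240*G(U(N(-4, 0), 5)) = 240*(-3*√(16 - 192*I - 8*5)) = 240*(-3*√(16 - 192*I - 40)) = 240*(-3*√(-24 - 192*I)) = -720*√(-24 - 192*I)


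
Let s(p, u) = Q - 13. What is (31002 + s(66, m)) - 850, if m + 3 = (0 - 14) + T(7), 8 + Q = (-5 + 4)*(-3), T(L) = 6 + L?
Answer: 30134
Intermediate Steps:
Q = -5 (Q = -8 + (-5 + 4)*(-3) = -8 - 1*(-3) = -8 + 3 = -5)
m = -4 (m = -3 + ((0 - 14) + (6 + 7)) = -3 + (-14 + 13) = -3 - 1 = -4)
s(p, u) = -18 (s(p, u) = -5 - 13 = -18)
(31002 + s(66, m)) - 850 = (31002 - 18) - 850 = 30984 - 850 = 30134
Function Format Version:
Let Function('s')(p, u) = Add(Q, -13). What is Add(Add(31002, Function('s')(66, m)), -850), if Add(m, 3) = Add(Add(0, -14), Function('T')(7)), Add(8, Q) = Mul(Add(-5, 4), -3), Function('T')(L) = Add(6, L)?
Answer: 30134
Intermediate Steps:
Q = -5 (Q = Add(-8, Mul(Add(-5, 4), -3)) = Add(-8, Mul(-1, -3)) = Add(-8, 3) = -5)
m = -4 (m = Add(-3, Add(Add(0, -14), Add(6, 7))) = Add(-3, Add(-14, 13)) = Add(-3, -1) = -4)
Function('s')(p, u) = -18 (Function('s')(p, u) = Add(-5, -13) = -18)
Add(Add(31002, Function('s')(66, m)), -850) = Add(Add(31002, -18), -850) = Add(30984, -850) = 30134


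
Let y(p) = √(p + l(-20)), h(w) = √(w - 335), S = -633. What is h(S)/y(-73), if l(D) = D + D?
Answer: 22*√226/113 ≈ 2.9268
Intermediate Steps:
l(D) = 2*D
h(w) = √(-335 + w)
y(p) = √(-40 + p) (y(p) = √(p + 2*(-20)) = √(p - 40) = √(-40 + p))
h(S)/y(-73) = √(-335 - 633)/(√(-40 - 73)) = √(-968)/(√(-113)) = (22*I*√2)/((I*√113)) = (22*I*√2)*(-I*√113/113) = 22*√226/113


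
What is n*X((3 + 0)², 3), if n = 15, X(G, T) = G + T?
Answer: 180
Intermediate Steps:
n*X((3 + 0)², 3) = 15*((3 + 0)² + 3) = 15*(3² + 3) = 15*(9 + 3) = 15*12 = 180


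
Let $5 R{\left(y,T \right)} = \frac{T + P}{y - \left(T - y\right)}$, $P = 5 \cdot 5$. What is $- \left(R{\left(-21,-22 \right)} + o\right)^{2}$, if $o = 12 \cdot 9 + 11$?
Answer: $- \frac{141538609}{10000} \approx -14154.0$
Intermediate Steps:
$P = 25$
$o = 119$ ($o = 108 + 11 = 119$)
$R{\left(y,T \right)} = \frac{25 + T}{5 \left(- T + 2 y\right)}$ ($R{\left(y,T \right)} = \frac{\left(T + 25\right) \frac{1}{y - \left(T - y\right)}}{5} = \frac{\left(25 + T\right) \frac{1}{- T + 2 y}}{5} = \frac{\frac{1}{- T + 2 y} \left(25 + T\right)}{5} = \frac{25 + T}{5 \left(- T + 2 y\right)}$)
$- \left(R{\left(-21,-22 \right)} + o\right)^{2} = - \left(\frac{25 - 22}{5 \left(\left(-1\right) \left(-22\right) + 2 \left(-21\right)\right)} + 119\right)^{2} = - \left(\frac{1}{5} \frac{1}{22 - 42} \cdot 3 + 119\right)^{2} = - \left(\frac{1}{5} \frac{1}{-20} \cdot 3 + 119\right)^{2} = - \left(\frac{1}{5} \left(- \frac{1}{20}\right) 3 + 119\right)^{2} = - \left(- \frac{3}{100} + 119\right)^{2} = - \left(\frac{11897}{100}\right)^{2} = \left(-1\right) \frac{141538609}{10000} = - \frac{141538609}{10000}$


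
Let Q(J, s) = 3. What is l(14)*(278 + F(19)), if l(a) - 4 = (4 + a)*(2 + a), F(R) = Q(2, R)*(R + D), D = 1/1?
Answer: 98696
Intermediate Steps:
D = 1
F(R) = 3 + 3*R (F(R) = 3*(R + 1) = 3*(1 + R) = 3 + 3*R)
l(a) = 4 + (2 + a)*(4 + a) (l(a) = 4 + (4 + a)*(2 + a) = 4 + (2 + a)*(4 + a))
l(14)*(278 + F(19)) = (12 + 14² + 6*14)*(278 + (3 + 3*19)) = (12 + 196 + 84)*(278 + (3 + 57)) = 292*(278 + 60) = 292*338 = 98696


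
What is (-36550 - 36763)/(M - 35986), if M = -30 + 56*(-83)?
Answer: 73313/40664 ≈ 1.8029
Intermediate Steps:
M = -4678 (M = -30 - 4648 = -4678)
(-36550 - 36763)/(M - 35986) = (-36550 - 36763)/(-4678 - 35986) = -73313/(-40664) = -73313*(-1/40664) = 73313/40664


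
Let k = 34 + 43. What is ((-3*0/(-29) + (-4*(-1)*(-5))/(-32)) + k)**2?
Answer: 385641/64 ≈ 6025.6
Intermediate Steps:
k = 77
((-3*0/(-29) + (-4*(-1)*(-5))/(-32)) + k)**2 = ((-3*0/(-29) + (-4*(-1)*(-5))/(-32)) + 77)**2 = ((0*(-1/29) + (4*(-5))*(-1/32)) + 77)**2 = ((0 - 20*(-1/32)) + 77)**2 = ((0 + 5/8) + 77)**2 = (5/8 + 77)**2 = (621/8)**2 = 385641/64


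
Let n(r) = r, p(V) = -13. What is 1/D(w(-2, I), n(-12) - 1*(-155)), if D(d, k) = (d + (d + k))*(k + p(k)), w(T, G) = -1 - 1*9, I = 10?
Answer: 1/15990 ≈ 6.2539e-5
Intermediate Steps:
w(T, G) = -10 (w(T, G) = -1 - 9 = -10)
D(d, k) = (-13 + k)*(k + 2*d) (D(d, k) = (d + (d + k))*(k - 13) = (k + 2*d)*(-13 + k) = (-13 + k)*(k + 2*d))
1/D(w(-2, I), n(-12) - 1*(-155)) = 1/((-12 - 1*(-155))**2 - 26*(-10) - 13*(-12 - 1*(-155)) + 2*(-10)*(-12 - 1*(-155))) = 1/((-12 + 155)**2 + 260 - 13*(-12 + 155) + 2*(-10)*(-12 + 155)) = 1/(143**2 + 260 - 13*143 + 2*(-10)*143) = 1/(20449 + 260 - 1859 - 2860) = 1/15990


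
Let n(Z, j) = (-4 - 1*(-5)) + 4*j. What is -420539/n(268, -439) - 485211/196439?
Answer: 81758715316/344750445 ≈ 237.15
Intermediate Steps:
n(Z, j) = 1 + 4*j (n(Z, j) = (-4 + 5) + 4*j = 1 + 4*j)
-420539/n(268, -439) - 485211/196439 = -420539/(1 + 4*(-439)) - 485211/196439 = -420539/(1 - 1756) - 485211*1/196439 = -420539/(-1755) - 485211/196439 = -420539*(-1/1755) - 485211/196439 = 420539/1755 - 485211/196439 = 81758715316/344750445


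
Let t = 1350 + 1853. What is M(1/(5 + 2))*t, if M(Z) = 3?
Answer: 9609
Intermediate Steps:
t = 3203
M(1/(5 + 2))*t = 3*3203 = 9609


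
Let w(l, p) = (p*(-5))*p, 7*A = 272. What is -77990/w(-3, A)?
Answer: 382151/36992 ≈ 10.331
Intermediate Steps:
A = 272/7 (A = (1/7)*272 = 272/7 ≈ 38.857)
w(l, p) = -5*p**2 (w(l, p) = (-5*p)*p = -5*p**2)
-77990/w(-3, A) = -77990/((-5*(272/7)**2)) = -77990/((-5*73984/49)) = -77990/(-369920/49) = -77990*(-49/369920) = 382151/36992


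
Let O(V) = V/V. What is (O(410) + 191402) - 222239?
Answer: -30836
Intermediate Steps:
O(V) = 1
(O(410) + 191402) - 222239 = (1 + 191402) - 222239 = 191403 - 222239 = -30836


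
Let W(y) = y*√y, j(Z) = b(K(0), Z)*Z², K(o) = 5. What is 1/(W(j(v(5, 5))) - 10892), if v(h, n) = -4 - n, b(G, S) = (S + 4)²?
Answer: 1/80233 ≈ 1.2464e-5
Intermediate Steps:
b(G, S) = (4 + S)²
j(Z) = Z²*(4 + Z)² (j(Z) = (4 + Z)²*Z² = Z²*(4 + Z)²)
W(y) = y^(3/2)
1/(W(j(v(5, 5))) - 10892) = 1/(((-4 - 1*5)²*(4 + (-4 - 1*5))²)^(3/2) - 10892) = 1/(((-4 - 5)²*(4 + (-4 - 5))²)^(3/2) - 10892) = 1/(((-9)²*(4 - 9)²)^(3/2) - 10892) = 1/((81*(-5)²)^(3/2) - 10892) = 1/((81*25)^(3/2) - 10892) = 1/(2025^(3/2) - 10892) = 1/(91125 - 10892) = 1/80233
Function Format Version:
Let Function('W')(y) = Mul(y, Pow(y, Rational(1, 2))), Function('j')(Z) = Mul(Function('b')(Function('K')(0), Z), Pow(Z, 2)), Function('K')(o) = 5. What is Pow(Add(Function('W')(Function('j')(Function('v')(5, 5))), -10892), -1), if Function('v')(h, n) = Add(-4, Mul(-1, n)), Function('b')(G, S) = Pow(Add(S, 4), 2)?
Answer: Rational(1, 80233) ≈ 1.2464e-5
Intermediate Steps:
Function('b')(G, S) = Pow(Add(4, S), 2)
Function('j')(Z) = Mul(Pow(Z, 2), Pow(Add(4, Z), 2)) (Function('j')(Z) = Mul(Pow(Add(4, Z), 2), Pow(Z, 2)) = Mul(Pow(Z, 2), Pow(Add(4, Z), 2)))
Function('W')(y) = Pow(y, Rational(3, 2))
Pow(Add(Function('W')(Function('j')(Function('v')(5, 5))), -10892), -1) = Pow(Add(Pow(Mul(Pow(Add(-4, Mul(-1, 5)), 2), Pow(Add(4, Add(-4, Mul(-1, 5))), 2)), Rational(3, 2)), -10892), -1) = Pow(Add(Pow(Mul(Pow(Add(-4, -5), 2), Pow(Add(4, Add(-4, -5)), 2)), Rational(3, 2)), -10892), -1) = Pow(Add(Pow(Mul(Pow(-9, 2), Pow(Add(4, -9), 2)), Rational(3, 2)), -10892), -1) = Pow(Add(Pow(Mul(81, Pow(-5, 2)), Rational(3, 2)), -10892), -1) = Pow(Add(Pow(Mul(81, 25), Rational(3, 2)), -10892), -1) = Pow(Add(Pow(2025, Rational(3, 2)), -10892), -1) = Pow(Add(91125, -10892), -1) = Pow(80233, -1) = Rational(1, 80233)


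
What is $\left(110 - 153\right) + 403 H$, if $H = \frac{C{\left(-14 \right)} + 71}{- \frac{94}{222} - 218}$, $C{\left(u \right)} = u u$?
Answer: $- \frac{998942}{1865} \approx -535.63$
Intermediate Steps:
$C{\left(u \right)} = u^{2}$
$H = - \frac{29637}{24245}$ ($H = \frac{\left(-14\right)^{2} + 71}{- \frac{94}{222} - 218} = \frac{196 + 71}{\left(-94\right) \frac{1}{222} - 218} = \frac{267}{- \frac{47}{111} - 218} = \frac{267}{- \frac{24245}{111}} = 267 \left(- \frac{111}{24245}\right) = - \frac{29637}{24245} \approx -1.2224$)
$\left(110 - 153\right) + 403 H = \left(110 - 153\right) + 403 \left(- \frac{29637}{24245}\right) = -43 - \frac{918747}{1865} = - \frac{998942}{1865}$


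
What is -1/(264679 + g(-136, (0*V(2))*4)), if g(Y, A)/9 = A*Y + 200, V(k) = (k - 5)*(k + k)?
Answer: -1/266479 ≈ -3.7526e-6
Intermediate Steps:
V(k) = 2*k*(-5 + k) (V(k) = (-5 + k)*(2*k) = 2*k*(-5 + k))
g(Y, A) = 1800 + 9*A*Y (g(Y, A) = 9*(A*Y + 200) = 9*(200 + A*Y) = 1800 + 9*A*Y)
-1/(264679 + g(-136, (0*V(2))*4)) = -1/(264679 + (1800 + 9*((0*(2*2*(-5 + 2)))*4)*(-136))) = -1/(264679 + (1800 + 9*((0*(2*2*(-3)))*4)*(-136))) = -1/(264679 + (1800 + 9*((0*(-12))*4)*(-136))) = -1/(264679 + (1800 + 9*(0*4)*(-136))) = -1/(264679 + (1800 + 9*0*(-136))) = -1/(264679 + (1800 + 0)) = -1/(264679 + 1800) = -1/266479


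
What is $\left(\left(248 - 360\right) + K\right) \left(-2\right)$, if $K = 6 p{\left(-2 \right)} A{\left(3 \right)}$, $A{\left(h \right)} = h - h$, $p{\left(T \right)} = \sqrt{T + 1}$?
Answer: $224$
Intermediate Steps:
$p{\left(T \right)} = \sqrt{1 + T}$
$A{\left(h \right)} = 0$
$K = 0$ ($K = 6 \sqrt{1 - 2} \cdot 0 = 6 \sqrt{-1} \cdot 0 = 6 i 0 = 0$)
$\left(\left(248 - 360\right) + K\right) \left(-2\right) = \left(\left(248 - 360\right) + 0\right) \left(-2\right) = \left(-112 + 0\right) \left(-2\right) = \left(-112\right) \left(-2\right) = 224$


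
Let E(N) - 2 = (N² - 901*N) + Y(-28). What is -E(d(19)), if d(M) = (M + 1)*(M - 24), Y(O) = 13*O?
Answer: -99738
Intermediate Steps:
d(M) = (1 + M)*(-24 + M)
E(N) = -362 + N² - 901*N (E(N) = 2 + ((N² - 901*N) + 13*(-28)) = 2 + ((N² - 901*N) - 364) = 2 + (-364 + N² - 901*N) = -362 + N² - 901*N)
-E(d(19)) = -(-362 + (-24 + 19² - 23*19)² - 901*(-24 + 19² - 23*19)) = -(-362 + (-24 + 361 - 437)² - 901*(-24 + 361 - 437)) = -(-362 + (-100)² - 901*(-100)) = -(-362 + 10000 + 90100) = -1*99738 = -99738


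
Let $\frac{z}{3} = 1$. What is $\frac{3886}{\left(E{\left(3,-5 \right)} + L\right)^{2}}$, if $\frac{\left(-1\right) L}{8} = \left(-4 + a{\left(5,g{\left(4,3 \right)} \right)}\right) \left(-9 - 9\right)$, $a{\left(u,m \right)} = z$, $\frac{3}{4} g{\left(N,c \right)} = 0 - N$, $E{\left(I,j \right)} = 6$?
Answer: $\frac{1943}{9522} \approx 0.20405$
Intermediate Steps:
$g{\left(N,c \right)} = - \frac{4 N}{3}$ ($g{\left(N,c \right)} = \frac{4 \left(0 - N\right)}{3} = \frac{4 \left(- N\right)}{3} = - \frac{4 N}{3}$)
$z = 3$ ($z = 3 \cdot 1 = 3$)
$a{\left(u,m \right)} = 3$
$L = -144$ ($L = - 8 \left(-4 + 3\right) \left(-9 - 9\right) = - 8 \left(\left(-1\right) \left(-18\right)\right) = \left(-8\right) 18 = -144$)
$\frac{3886}{\left(E{\left(3,-5 \right)} + L\right)^{2}} = \frac{3886}{\left(6 - 144\right)^{2}} = \frac{3886}{\left(-138\right)^{2}} = \frac{3886}{19044} = 3886 \cdot \frac{1}{19044} = \frac{1943}{9522}$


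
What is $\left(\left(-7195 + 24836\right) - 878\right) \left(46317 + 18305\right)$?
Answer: $1083258586$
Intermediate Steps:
$\left(\left(-7195 + 24836\right) - 878\right) \left(46317 + 18305\right) = \left(17641 - 878\right) 64622 = 16763 \cdot 64622 = 1083258586$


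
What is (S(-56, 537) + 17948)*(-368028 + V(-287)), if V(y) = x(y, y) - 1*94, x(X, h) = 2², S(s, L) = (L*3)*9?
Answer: -11944324746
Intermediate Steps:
S(s, L) = 27*L (S(s, L) = (3*L)*9 = 27*L)
x(X, h) = 4
V(y) = -90 (V(y) = 4 - 1*94 = 4 - 94 = -90)
(S(-56, 537) + 17948)*(-368028 + V(-287)) = (27*537 + 17948)*(-368028 - 90) = (14499 + 17948)*(-368118) = 32447*(-368118) = -11944324746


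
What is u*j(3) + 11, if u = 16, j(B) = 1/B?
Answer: 49/3 ≈ 16.333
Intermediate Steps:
u*j(3) + 11 = 16/3 + 11 = 49/3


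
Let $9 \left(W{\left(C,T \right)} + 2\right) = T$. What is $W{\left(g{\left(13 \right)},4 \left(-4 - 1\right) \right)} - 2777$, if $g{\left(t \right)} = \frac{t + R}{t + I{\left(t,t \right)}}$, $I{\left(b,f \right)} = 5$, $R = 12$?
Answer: $- \frac{25031}{9} \approx -2781.2$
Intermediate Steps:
$g{\left(t \right)} = \frac{12 + t}{5 + t}$ ($g{\left(t \right)} = \frac{t + 12}{t + 5} = \frac{12 + t}{5 + t}$)
$W{\left(C,T \right)} = -2 + \frac{T}{9}$
$W{\left(g{\left(13 \right)},4 \left(-4 - 1\right) \right)} - 2777 = \left(-2 + \frac{4 \left(-4 - 1\right)}{9}\right) - 2777 = \left(-2 + \frac{4 \left(-5\right)}{9}\right) - 2777 = \left(-2 + \frac{1}{9} \left(-20\right)\right) - 2777 = \left(-2 - \frac{20}{9}\right) - 2777 = - \frac{38}{9} - 2777 = - \frac{25031}{9}$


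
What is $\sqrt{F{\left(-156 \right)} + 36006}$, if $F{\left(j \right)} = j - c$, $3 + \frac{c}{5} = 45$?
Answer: $18 \sqrt{110} \approx 188.79$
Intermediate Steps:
$c = 210$ ($c = -15 + 5 \cdot 45 = -15 + 225 = 210$)
$F{\left(j \right)} = -210 + j$ ($F{\left(j \right)} = j - 210 = -210 + j$)
$\sqrt{F{\left(-156 \right)} + 36006} = \sqrt{\left(-210 - 156\right) + 36006} = \sqrt{-366 + 36006} = \sqrt{35640} = 18 \sqrt{110}$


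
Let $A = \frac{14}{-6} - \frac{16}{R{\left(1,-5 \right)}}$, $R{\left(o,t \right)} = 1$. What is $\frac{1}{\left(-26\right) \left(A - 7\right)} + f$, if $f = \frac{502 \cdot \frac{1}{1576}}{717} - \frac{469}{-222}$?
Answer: $\frac{21837210293}{10326996888} \approx 2.1146$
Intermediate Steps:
$f = \frac{44173141}{20904852}$ ($f = 502 \cdot \frac{1}{1576} \cdot \frac{1}{717} - - \frac{469}{222} = \frac{251}{788} \cdot \frac{1}{717} + \frac{469}{222} = \frac{251}{564996} + \frac{469}{222} = \frac{44173141}{20904852} \approx 2.1131$)
$A = - \frac{55}{3}$ ($A = \frac{14}{-6} - \frac{16}{1} = 14 \left(- \frac{1}{6}\right) - 16 = - \frac{7}{3} - 16 = - \frac{55}{3} \approx -18.333$)
$\frac{1}{\left(-26\right) \left(A - 7\right)} + f = \frac{1}{\left(-26\right) \left(- \frac{55}{3} - 7\right)} + \frac{44173141}{20904852} = \frac{1}{\left(-26\right) \left(- \frac{76}{3}\right)} + \frac{44173141}{20904852} = \frac{1}{\frac{1976}{3}} + \frac{44173141}{20904852} = \frac{3}{1976} + \frac{44173141}{20904852} = \frac{21837210293}{10326996888}$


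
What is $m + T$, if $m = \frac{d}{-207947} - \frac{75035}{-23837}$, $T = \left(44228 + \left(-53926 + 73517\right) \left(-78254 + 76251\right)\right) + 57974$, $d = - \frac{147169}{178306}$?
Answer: $- \frac{34591957861202125416091}{883833000529534} \approx -3.9139 \cdot 10^{7}$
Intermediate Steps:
$d = - \frac{147169}{178306}$ ($d = \left(-147169\right) \frac{1}{178306} = - \frac{147169}{178306} \approx -0.82537$)
$T = -39138571$ ($T = \left(44228 + 19591 \left(-2003\right)\right) + 57974 = \left(44228 - 39240773\right) + 57974 = -39196545 + 57974 = -39138571$)
$m = \frac{2782166078639823}{883833000529534}$ ($m = - \frac{147169}{178306 \left(-207947\right)} - \frac{75035}{-23837} = \left(- \frac{147169}{178306}\right) \left(- \frac{1}{207947}\right) - - \frac{75035}{23837} = \frac{147169}{37078197782} + \frac{75035}{23837} = \frac{2782166078639823}{883833000529534} \approx 3.1478$)
$m + T = \frac{2782166078639823}{883833000529534} - 39138571 = - \frac{34591957861202125416091}{883833000529534}$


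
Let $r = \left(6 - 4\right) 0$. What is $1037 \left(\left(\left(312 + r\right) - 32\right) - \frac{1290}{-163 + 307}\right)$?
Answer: $\frac{6745685}{24} \approx 2.8107 \cdot 10^{5}$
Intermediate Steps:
$r = 0$ ($r = 2 \cdot 0 = 0$)
$1037 \left(\left(\left(312 + r\right) - 32\right) - \frac{1290}{-163 + 307}\right) = 1037 \left(\left(\left(312 + 0\right) - 32\right) - \frac{1290}{-163 + 307}\right) = 1037 \left(\left(312 - 32\right) - \frac{1290}{144}\right) = 1037 \left(280 - \frac{215}{24}\right) = 1037 \cdot \frac{6505}{24} = \frac{6745685}{24}$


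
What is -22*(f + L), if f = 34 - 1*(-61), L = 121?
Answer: -4752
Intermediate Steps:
f = 95 (f = 34 + 61 = 95)
-22*(f + L) = -22*(95 + 121) = -22*216 = -4752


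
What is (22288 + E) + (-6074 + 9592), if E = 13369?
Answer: 39175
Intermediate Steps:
(22288 + E) + (-6074 + 9592) = (22288 + 13369) + (-6074 + 9592) = 35657 + 3518 = 39175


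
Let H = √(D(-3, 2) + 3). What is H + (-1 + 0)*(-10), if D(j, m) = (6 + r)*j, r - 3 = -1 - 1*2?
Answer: 10 + I*√15 ≈ 10.0 + 3.873*I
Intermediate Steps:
r = 0 (r = 3 + (-1 - 1*2) = 3 + (-1 - 2) = 3 - 3 = 0)
D(j, m) = 6*j (D(j, m) = (6 + 0)*j = 6*j)
H = I*√15 (H = √(6*(-3) + 3) = √(-18 + 3) = √(-15) = I*√15 ≈ 3.873*I)
H + (-1 + 0)*(-10) = I*√15 + (-1 + 0)*(-10) = I*√15 - 1*(-10) = I*√15 + 10 = 10 + I*√15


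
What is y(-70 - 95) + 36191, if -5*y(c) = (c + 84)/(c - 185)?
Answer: 63334169/1750 ≈ 36191.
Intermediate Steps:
y(c) = -(84 + c)/(5*(-185 + c)) (y(c) = -(c + 84)/(5*(c - 185)) = -(84 + c)/(5*(-185 + c)))
y(-70 - 95) + 36191 = (-84 - (-70 - 95))/(5*(-185 + (-70 - 95))) + 36191 = (-84 - 1*(-165))/(5*(-185 - 165)) + 36191 = (⅕)*(-84 + 165)/(-350) + 36191 = (⅕)*(-1/350)*81 + 36191 = -81/1750 + 36191 = 63334169/1750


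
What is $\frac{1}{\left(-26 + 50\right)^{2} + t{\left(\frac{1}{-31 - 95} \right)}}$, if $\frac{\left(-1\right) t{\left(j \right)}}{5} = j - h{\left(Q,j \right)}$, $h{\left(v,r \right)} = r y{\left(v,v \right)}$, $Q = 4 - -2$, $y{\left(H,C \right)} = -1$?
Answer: $\frac{63}{36293} \approx 0.0017359$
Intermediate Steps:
$Q = 6$ ($Q = 4 + 2 = 6$)
$h{\left(v,r \right)} = - r$ ($h{\left(v,r \right)} = r \left(-1\right) = - r$)
$t{\left(j \right)} = - 10 j$ ($t{\left(j \right)} = - 5 \left(j - - j\right) = - 5 \left(j + j\right) = - 5 \cdot 2 j = - 10 j$)
$\frac{1}{\left(-26 + 50\right)^{2} + t{\left(\frac{1}{-31 - 95} \right)}} = \frac{1}{\left(-26 + 50\right)^{2} - \frac{10}{-31 - 95}} = \frac{1}{24^{2} - \frac{10}{-126}} = \frac{1}{576 - - \frac{5}{63}} = \frac{1}{576 + \frac{5}{63}} = \frac{1}{\frac{36293}{63}} = \frac{63}{36293}$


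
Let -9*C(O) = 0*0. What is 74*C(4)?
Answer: 0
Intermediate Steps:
C(O) = 0 (C(O) = -0*0 = -1/9*0 = 0)
74*C(4) = 74*0 = 0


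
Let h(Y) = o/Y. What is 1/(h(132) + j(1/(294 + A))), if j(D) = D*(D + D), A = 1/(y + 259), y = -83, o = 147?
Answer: 117811981100/131202432113 ≈ 0.89794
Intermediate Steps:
h(Y) = 147/Y
A = 1/176 (A = 1/(-83 + 259) = 1/176 ≈ 0.0056818)
j(D) = 2*D² (j(D) = D*(2*D) = 2*D²)
1/(h(132) + j(1/(294 + A))) = 1/(147/132 + 2*(1/(294 + 1/176))²) = 1/(147*(1/132) + 2*(1/(51745/176))²) = 1/(49/44 + 2*(176/51745)²) = 1/(49/44 + 2*(30976/2677545025)) = 1/(49/44 + 61952/2677545025) = 1/(131202432113/117811981100) = 117811981100/131202432113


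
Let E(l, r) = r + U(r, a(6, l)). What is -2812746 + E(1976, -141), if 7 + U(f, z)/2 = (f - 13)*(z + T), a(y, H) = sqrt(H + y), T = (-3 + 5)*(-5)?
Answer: -2809821 - 308*sqrt(1982) ≈ -2.8235e+6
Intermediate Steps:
T = -10 (T = 2*(-5) = -10)
U(f, z) = -14 + 2*(-13 + f)*(-10 + z) (U(f, z) = -14 + 2*((f - 13)*(z - 10)) = -14 + 2*((-13 + f)*(-10 + z)) = -14 + 2*(-13 + f)*(-10 + z))
E(l, r) = 246 - 26*sqrt(6 + l) - 19*r + 2*r*sqrt(6 + l) (E(l, r) = r + (246 - 26*sqrt(l + 6) - 20*r + 2*r*sqrt(l + 6)) = r + (246 - 26*sqrt(6 + l) - 20*r + 2*r*sqrt(6 + l)) = 246 - 26*sqrt(6 + l) - 19*r + 2*r*sqrt(6 + l))
-2812746 + E(1976, -141) = -2812746 + (246 - 26*sqrt(6 + 1976) - 19*(-141) + 2*(-141)*sqrt(6 + 1976)) = -2812746 + (246 - 26*sqrt(1982) + 2679 + 2*(-141)*sqrt(1982)) = -2812746 + (246 - 26*sqrt(1982) + 2679 - 282*sqrt(1982)) = -2812746 + (2925 - 308*sqrt(1982)) = -2809821 - 308*sqrt(1982)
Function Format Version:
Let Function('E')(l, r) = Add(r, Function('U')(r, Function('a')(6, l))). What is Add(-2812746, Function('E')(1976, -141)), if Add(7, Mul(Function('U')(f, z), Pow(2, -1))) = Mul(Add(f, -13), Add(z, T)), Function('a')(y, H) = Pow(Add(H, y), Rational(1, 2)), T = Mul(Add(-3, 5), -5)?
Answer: Add(-2809821, Mul(-308, Pow(1982, Rational(1, 2)))) ≈ -2.8235e+6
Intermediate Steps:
T = -10 (T = Mul(2, -5) = -10)
Function('U')(f, z) = Add(-14, Mul(2, Add(-13, f), Add(-10, z))) (Function('U')(f, z) = Add(-14, Mul(2, Mul(Add(f, -13), Add(z, -10)))) = Add(-14, Mul(2, Mul(Add(-13, f), Add(-10, z)))) = Add(-14, Mul(2, Add(-13, f), Add(-10, z))))
Function('E')(l, r) = Add(246, Mul(-26, Pow(Add(6, l), Rational(1, 2))), Mul(-19, r), Mul(2, r, Pow(Add(6, l), Rational(1, 2)))) (Function('E')(l, r) = Add(r, Add(246, Mul(-26, Pow(Add(l, 6), Rational(1, 2))), Mul(-20, r), Mul(2, r, Pow(Add(l, 6), Rational(1, 2))))) = Add(r, Add(246, Mul(-26, Pow(Add(6, l), Rational(1, 2))), Mul(-20, r), Mul(2, r, Pow(Add(6, l), Rational(1, 2))))) = Add(246, Mul(-26, Pow(Add(6, l), Rational(1, 2))), Mul(-19, r), Mul(2, r, Pow(Add(6, l), Rational(1, 2)))))
Add(-2812746, Function('E')(1976, -141)) = Add(-2812746, Add(246, Mul(-26, Pow(Add(6, 1976), Rational(1, 2))), Mul(-19, -141), Mul(2, -141, Pow(Add(6, 1976), Rational(1, 2))))) = Add(-2812746, Add(246, Mul(-26, Pow(1982, Rational(1, 2))), 2679, Mul(2, -141, Pow(1982, Rational(1, 2))))) = Add(-2812746, Add(246, Mul(-26, Pow(1982, Rational(1, 2))), 2679, Mul(-282, Pow(1982, Rational(1, 2))))) = Add(-2812746, Add(2925, Mul(-308, Pow(1982, Rational(1, 2))))) = Add(-2809821, Mul(-308, Pow(1982, Rational(1, 2))))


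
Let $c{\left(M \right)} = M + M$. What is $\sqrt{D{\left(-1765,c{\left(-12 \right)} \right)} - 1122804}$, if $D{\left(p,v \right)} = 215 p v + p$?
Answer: $\sqrt{7982831} \approx 2825.4$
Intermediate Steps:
$c{\left(M \right)} = 2 M$
$D{\left(p,v \right)} = p + 215 p v$ ($D{\left(p,v \right)} = 215 p v + p = p + 215 p v$)
$\sqrt{D{\left(-1765,c{\left(-12 \right)} \right)} - 1122804} = \sqrt{- 1765 \left(1 + 215 \cdot 2 \left(-12\right)\right) - 1122804} = \sqrt{- 1765 \left(1 + 215 \left(-24\right)\right) - 1122804} = \sqrt{- 1765 \left(1 - 5160\right) - 1122804} = \sqrt{\left(-1765\right) \left(-5159\right) - 1122804} = \sqrt{9105635 - 1122804} = \sqrt{7982831}$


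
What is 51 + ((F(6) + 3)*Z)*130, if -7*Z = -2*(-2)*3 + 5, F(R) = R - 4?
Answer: -10693/7 ≈ -1527.6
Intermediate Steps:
F(R) = -4 + R
Z = -17/7 (Z = -(-2*(-2)*3 + 5)/7 = -(4*3 + 5)/7 = -(12 + 5)/7 = -1/7*17 = -17/7 ≈ -2.4286)
51 + ((F(6) + 3)*Z)*130 = 51 + (((-4 + 6) + 3)*(-17/7))*130 = 51 + ((2 + 3)*(-17/7))*130 = 51 + (5*(-17/7))*130 = 51 - 85/7*130 = 51 - 11050/7 = -10693/7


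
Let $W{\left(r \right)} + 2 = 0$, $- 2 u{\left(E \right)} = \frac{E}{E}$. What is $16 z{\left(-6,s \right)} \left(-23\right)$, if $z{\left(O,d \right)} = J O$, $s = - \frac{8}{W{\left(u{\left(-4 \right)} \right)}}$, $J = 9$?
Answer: $19872$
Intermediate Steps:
$u{\left(E \right)} = - \frac{1}{2}$ ($u{\left(E \right)} = - \frac{E \frac{1}{E}}{2} = \left(- \frac{1}{2}\right) 1 = - \frac{1}{2}$)
$W{\left(r \right)} = -2$ ($W{\left(r \right)} = -2 + 0 = -2$)
$s = 4$ ($s = - \frac{8}{-2} = \left(-8\right) \left(- \frac{1}{2}\right) = 4$)
$z{\left(O,d \right)} = 9 O$
$16 z{\left(-6,s \right)} \left(-23\right) = 16 \cdot 9 \left(-6\right) \left(-23\right) = 16 \left(-54\right) \left(-23\right) = \left(-864\right) \left(-23\right) = 19872$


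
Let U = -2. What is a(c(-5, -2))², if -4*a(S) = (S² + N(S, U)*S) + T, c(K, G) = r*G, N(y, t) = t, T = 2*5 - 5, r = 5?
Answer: 15625/16 ≈ 976.56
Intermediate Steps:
T = 5 (T = 10 - 5 = 5)
c(K, G) = 5*G
a(S) = -5/4 + S/2 - S²/4 (a(S) = -((S² - 2*S) + 5)/4 = -(5 + S² - 2*S)/4 = -5/4 + S/2 - S²/4)
a(c(-5, -2))² = (-5/4 + (5*(-2))/2 - (5*(-2))²/4)² = (-5/4 + (½)*(-10) - ¼*(-10)²)² = (-5/4 - 5 - ¼*100)² = (-5/4 - 5 - 25)² = (-125/4)² = 15625/16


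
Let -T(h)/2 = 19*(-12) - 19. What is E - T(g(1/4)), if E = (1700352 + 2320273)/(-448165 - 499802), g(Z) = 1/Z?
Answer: -472316323/947967 ≈ -498.24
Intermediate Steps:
E = -4020625/947967 (E = 4020625/(-947967) = 4020625*(-1/947967) = -4020625/947967 ≈ -4.2413)
T(h) = 494 (T(h) = -2*(19*(-12) - 19) = -2*(-228 - 19) = -2*(-247) = 494)
E - T(g(1/4)) = -4020625/947967 - 1*494 = -4020625/947967 - 494 = -472316323/947967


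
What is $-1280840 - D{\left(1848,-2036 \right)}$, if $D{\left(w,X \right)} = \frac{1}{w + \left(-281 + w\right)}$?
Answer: $- \frac{4374068601}{3415} \approx -1.2808 \cdot 10^{6}$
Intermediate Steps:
$D{\left(w,X \right)} = \frac{1}{-281 + 2 w}$
$-1280840 - D{\left(1848,-2036 \right)} = -1280840 - \frac{1}{-281 + 2 \cdot 1848} = -1280840 - \frac{1}{-281 + 3696} = -1280840 - \frac{1}{3415} = - \frac{4374068601}{3415}$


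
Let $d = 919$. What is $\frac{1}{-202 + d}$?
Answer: $\frac{1}{717} \approx 0.0013947$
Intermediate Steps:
$\frac{1}{-202 + d} = \frac{1}{-202 + 919} = \frac{1}{717}$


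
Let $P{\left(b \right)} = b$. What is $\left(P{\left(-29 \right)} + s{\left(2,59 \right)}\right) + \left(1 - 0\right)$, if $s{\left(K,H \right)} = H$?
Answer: $31$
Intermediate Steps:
$\left(P{\left(-29 \right)} + s{\left(2,59 \right)}\right) + \left(1 - 0\right) = \left(-29 + 59\right) + \left(1 - 0\right) = 30 + \left(1 + 0\right) = 30 + 1 = 31$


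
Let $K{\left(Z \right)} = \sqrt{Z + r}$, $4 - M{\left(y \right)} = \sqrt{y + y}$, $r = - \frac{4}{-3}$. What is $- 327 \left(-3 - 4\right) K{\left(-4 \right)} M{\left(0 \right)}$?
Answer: $6104 i \sqrt{6} \approx 14952.0 i$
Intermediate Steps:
$r = \frac{4}{3}$ ($r = \left(-4\right) \left(- \frac{1}{3}\right) = \frac{4}{3} \approx 1.3333$)
$M{\left(y \right)} = 4 - \sqrt{2} \sqrt{y}$ ($M{\left(y \right)} = 4 - \sqrt{y + y} = 4 - \sqrt{2 y} = 4 - \sqrt{2} \sqrt{y}$)
$K{\left(Z \right)} = \sqrt{\frac{4}{3} + Z}$ ($K{\left(Z \right)} = \sqrt{Z + \frac{4}{3}} = \sqrt{\frac{4}{3} + Z}$)
$- 327 \left(-3 - 4\right) K{\left(-4 \right)} M{\left(0 \right)} = - 327 \left(-3 - 4\right) \frac{\sqrt{12 + 9 \left(-4\right)}}{3} \left(4 - \sqrt{2} \sqrt{0}\right) = - 327 - 7 \frac{\sqrt{12 - 36}}{3} \left(4 - \sqrt{2} \cdot 0\right) = - 327 - 7 \frac{\sqrt{-24}}{3} \left(4 + 0\right) = - 327 - 7 \frac{2 i \sqrt{6}}{3} \cdot 4 = - 327 - \frac{14 i \sqrt{6}}{3} \cdot 4 = - 327 \left(- \frac{56 i \sqrt{6}}{3}\right) = 6104 i \sqrt{6}$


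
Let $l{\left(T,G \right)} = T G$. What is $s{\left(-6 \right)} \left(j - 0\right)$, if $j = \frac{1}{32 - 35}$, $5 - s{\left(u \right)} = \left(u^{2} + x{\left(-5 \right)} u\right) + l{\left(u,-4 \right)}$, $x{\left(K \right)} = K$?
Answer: $\frac{85}{3} \approx 28.333$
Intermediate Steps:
$l{\left(T,G \right)} = G T$
$s{\left(u \right)} = 5 - u^{2} + 9 u$ ($s{\left(u \right)} = 5 - \left(\left(u^{2} - 5 u\right) - 4 u\right) = 5 - \left(u^{2} - 9 u\right) = 5 - u^{2} + 9 u$)
$j = - \frac{1}{3}$ ($j = \frac{1}{-3} = - \frac{1}{3} \approx -0.33333$)
$s{\left(-6 \right)} \left(j - 0\right) = \left(5 - \left(-6\right)^{2} + 9 \left(-6\right)\right) \left(- \frac{1}{3} - 0\right) = \left(5 - 36 - 54\right) \left(- \frac{1}{3} + 0\right) = \left(5 - 36 - 54\right) \left(- \frac{1}{3}\right) = \left(-85\right) \left(- \frac{1}{3}\right) = \frac{85}{3}$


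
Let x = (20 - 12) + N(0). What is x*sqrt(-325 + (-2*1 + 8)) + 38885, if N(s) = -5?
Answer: 38885 + 3*I*sqrt(319) ≈ 38885.0 + 53.582*I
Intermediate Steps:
x = 3 (x = (20 - 12) - 5 = 8 - 5 = 3)
x*sqrt(-325 + (-2*1 + 8)) + 38885 = 3*sqrt(-325 + (-2*1 + 8)) + 38885 = 3*sqrt(-325 + (-2 + 8)) + 38885 = 3*sqrt(-325 + 6) + 38885 = 3*sqrt(-319) + 38885 = 3*(I*sqrt(319)) + 38885 = 3*I*sqrt(319) + 38885 = 38885 + 3*I*sqrt(319)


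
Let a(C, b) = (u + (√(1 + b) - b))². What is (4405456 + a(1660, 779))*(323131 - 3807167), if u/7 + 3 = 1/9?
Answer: -1423731678857140/81 + 100242683792*√195/9 ≈ -1.7421e+13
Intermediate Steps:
u = -182/9 (u = -21 + 7/9 = -182/9 ≈ -20.222)
a(C, b) = (-182/9 + √(1 + b) - b)² (a(C, b) = (-182/9 + (√(1 + b) - b))² = (-182/9 + √(1 + b) - b)²)
(4405456 + a(1660, 779))*(323131 - 3807167) = (4405456 + (182 - 9*√(1 + 779) + 9*779)²/81)*(323131 - 3807167) = (4405456 + (182 - 18*√195 + 7011)²/81)*(-3484036) = (4405456 + (7193 - 18*√195)²/81)*(-3484036) = -15348767300416 - 3484036*(7193 - 18*√195)²/81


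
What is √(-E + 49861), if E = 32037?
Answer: 4*√1114 ≈ 133.51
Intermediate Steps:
√(-E + 49861) = √(-1*32037 + 49861) = √(-32037 + 49861) = √17824 = 4*√1114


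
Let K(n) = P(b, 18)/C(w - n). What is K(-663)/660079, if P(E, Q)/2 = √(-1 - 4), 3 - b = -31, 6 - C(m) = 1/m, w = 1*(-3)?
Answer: 1320*I*√5/2613252761 ≈ 1.1295e-6*I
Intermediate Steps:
w = -3
C(m) = 6 - 1/m
b = 34 (b = 3 - 1*(-31) = 3 + 31 = 34)
P(E, Q) = 2*I*√5 (P(E, Q) = 2*√(-1 - 4) = 2*√(-5) = 2*(I*√5) = 2*I*√5)
K(n) = 2*I*√5/(6 - 1/(-3 - n)) (K(n) = (2*I*√5)/(6 - 1/(-3 - n)) = 2*I*√5/(6 - 1/(-3 - n)))
K(-663)/660079 = (2*I*√5*(3 - 663)/(19 + 6*(-663)))/660079 = (2*I*√5*(-660)/(19 - 3978))*(1/660079) = (2*I*√5*(-660)/(-3959))*(1/660079) = (2*I*√5*(-1/3959)*(-660))*(1/660079) = (1320*I*√5/3959)*(1/660079) = 1320*I*√5/2613252761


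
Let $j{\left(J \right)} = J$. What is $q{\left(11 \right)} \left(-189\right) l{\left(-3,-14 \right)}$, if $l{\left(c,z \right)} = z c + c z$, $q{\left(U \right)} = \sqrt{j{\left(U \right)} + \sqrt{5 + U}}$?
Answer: $- 15876 \sqrt{15} \approx -61488.0$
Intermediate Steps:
$q{\left(U \right)} = \sqrt{U + \sqrt{5 + U}}$
$l{\left(c,z \right)} = 2 c z$ ($l{\left(c,z \right)} = c z + c z = 2 c z$)
$q{\left(11 \right)} \left(-189\right) l{\left(-3,-14 \right)} = \sqrt{11 + \sqrt{5 + 11}} \left(-189\right) 2 \left(-3\right) \left(-14\right) = \sqrt{11 + \sqrt{16}} \left(-189\right) 84 = \sqrt{11 + 4} \left(-189\right) 84 = \sqrt{15} \left(-189\right) 84 = - 189 \sqrt{15} \cdot 84 = - 15876 \sqrt{15}$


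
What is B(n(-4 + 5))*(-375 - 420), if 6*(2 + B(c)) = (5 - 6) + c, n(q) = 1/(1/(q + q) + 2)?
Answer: 3339/2 ≈ 1669.5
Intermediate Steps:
n(q) = 1/(2 + 1/(2*q)) (n(q) = 1/(1/(2*q) + 2) = 1/(2 + 1/(2*q)))
B(c) = -13/6 + c/6 (B(c) = -2 + ((5 - 6) + c)/6 = -2 + (-1 + c)/6 = -2 + (-⅙ + c/6) = -13/6 + c/6)
B(n(-4 + 5))*(-375 - 420) = (-13/6 + (2*(-4 + 5)/(1 + 4*(-4 + 5)))/6)*(-375 - 420) = (-13/6 + (2*1/(1 + 4*1))/6)*(-795) = (-13/6 + (2*1/(1 + 4))/6)*(-795) = (-13/6 + (2*1/5)/6)*(-795) = (-13/6 + (2*1*(⅕))/6)*(-795) = (-13/6 + (⅙)*(⅖))*(-795) = (-13/6 + 1/15)*(-795) = -21/10*(-795) = 3339/2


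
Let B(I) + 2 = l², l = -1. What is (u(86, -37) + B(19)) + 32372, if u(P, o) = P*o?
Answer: 29189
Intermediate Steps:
B(I) = -1 (B(I) = -2 + (-1)² = -2 + 1 = -1)
(u(86, -37) + B(19)) + 32372 = (86*(-37) - 1) + 32372 = (-3182 - 1) + 32372 = -3183 + 32372 = 29189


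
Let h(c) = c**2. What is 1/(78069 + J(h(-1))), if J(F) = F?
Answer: 1/78070 ≈ 1.2809e-5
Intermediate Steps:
1/(78069 + J(h(-1))) = 1/(78069 + (-1)**2) = 1/(78069 + 1) = 1/78070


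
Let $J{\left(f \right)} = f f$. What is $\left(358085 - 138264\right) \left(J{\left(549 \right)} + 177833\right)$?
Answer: $105345697114$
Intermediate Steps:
$J{\left(f \right)} = f^{2}$
$\left(358085 - 138264\right) \left(J{\left(549 \right)} + 177833\right) = \left(358085 - 138264\right) \left(549^{2} + 177833\right) = 219821 \left(301401 + 177833\right) = 219821 \cdot 479234 = 105345697114$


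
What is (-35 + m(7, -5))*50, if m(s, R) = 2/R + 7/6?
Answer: -5135/3 ≈ -1711.7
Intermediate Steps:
m(s, R) = 7/6 + 2/R (m(s, R) = 2/R + 7*(⅙) = 2/R + 7/6 = 7/6 + 2/R)
(-35 + m(7, -5))*50 = (-35 + (7/6 + 2/(-5)))*50 = (-35 + (7/6 + 2*(-⅕)))*50 = (-35 + (7/6 - ⅖))*50 = (-35 + 23/30)*50 = -1027/30*50 = -5135/3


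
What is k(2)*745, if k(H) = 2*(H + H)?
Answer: 5960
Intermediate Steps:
k(H) = 4*H (k(H) = 2*(2*H) = 4*H)
k(2)*745 = (4*2)*745 = 8*745 = 5960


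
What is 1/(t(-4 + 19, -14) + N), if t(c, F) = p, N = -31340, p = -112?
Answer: -1/31452 ≈ -3.1794e-5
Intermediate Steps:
t(c, F) = -112
1/(t(-4 + 19, -14) + N) = 1/(-112 - 31340) = 1/(-31452) = -1/31452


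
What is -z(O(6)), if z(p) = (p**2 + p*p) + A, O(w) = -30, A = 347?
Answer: -2147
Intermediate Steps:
z(p) = 347 + 2*p**2 (z(p) = (p**2 + p*p) + 347 = (p**2 + p**2) + 347 = 2*p**2 + 347 = 347 + 2*p**2)
-z(O(6)) = -(347 + 2*(-30)**2) = -(347 + 2*900) = -(347 + 1800) = -1*2147 = -2147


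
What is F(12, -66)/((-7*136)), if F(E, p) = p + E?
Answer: 27/476 ≈ 0.056723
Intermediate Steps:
F(E, p) = E + p
F(12, -66)/((-7*136)) = (12 - 66)/((-7*136)) = -54/(-952) = -54*(-1/952) = 27/476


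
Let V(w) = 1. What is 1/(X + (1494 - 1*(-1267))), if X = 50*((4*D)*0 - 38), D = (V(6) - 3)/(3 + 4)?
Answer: 1/861 ≈ 0.0011614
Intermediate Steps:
D = -2/7 (D = (1 - 3)/(3 + 4) = -2/7 ≈ -0.28571)
X = -1900 (X = 50*((4*(-2/7))*0 - 38) = 50*(-8/7*0 - 38) = 50*(0 - 38) = 50*(-38) = -1900)
1/(X + (1494 - 1*(-1267))) = 1/(-1900 + (1494 - 1*(-1267))) = 1/(-1900 + (1494 + 1267)) = 1/(-1900 + 2761) = 1/861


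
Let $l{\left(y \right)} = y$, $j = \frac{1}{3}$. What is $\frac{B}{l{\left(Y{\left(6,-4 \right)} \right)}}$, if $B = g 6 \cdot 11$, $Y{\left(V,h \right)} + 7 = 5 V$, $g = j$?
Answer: $\frac{22}{23} \approx 0.95652$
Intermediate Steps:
$j = \frac{1}{3} \approx 0.33333$
$g = \frac{1}{3} \approx 0.33333$
$Y{\left(V,h \right)} = -7 + 5 V$
$B = 22$ ($B = \frac{1}{3} \cdot 6 \cdot 11 = 2 \cdot 11 = 22$)
$\frac{B}{l{\left(Y{\left(6,-4 \right)} \right)}} = \frac{22}{-7 + 5 \cdot 6} = \frac{22}{-7 + 30} = \frac{22}{23}$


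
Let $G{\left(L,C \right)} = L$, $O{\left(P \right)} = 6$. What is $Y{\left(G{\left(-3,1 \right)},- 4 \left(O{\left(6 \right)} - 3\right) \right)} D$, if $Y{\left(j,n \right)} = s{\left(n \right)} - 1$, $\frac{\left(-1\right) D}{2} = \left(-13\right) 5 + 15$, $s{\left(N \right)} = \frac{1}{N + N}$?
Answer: $- \frac{625}{6} \approx -104.17$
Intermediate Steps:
$s{\left(N \right)} = \frac{1}{2 N}$
$D = 100$ ($D = - 2 \left(\left(-13\right) 5 + 15\right) = - 2 \left(-65 + 15\right) = \left(-2\right) \left(-50\right) = 100$)
$Y{\left(j,n \right)} = -1 + \frac{1}{2 n}$ ($Y{\left(j,n \right)} = \frac{1}{2 n} - 1 = -1 + \frac{1}{2 n}$)
$Y{\left(G{\left(-3,1 \right)},- 4 \left(O{\left(6 \right)} - 3\right) \right)} D = \frac{\frac{1}{2} - - 4 \left(6 - 3\right)}{\left(-4\right) \left(6 - 3\right)} 100 = \frac{\frac{1}{2} - \left(-4\right) 3}{\left(-4\right) 3} \cdot 100 = \frac{\frac{1}{2} - -12}{-12} \cdot 100 = - \frac{\frac{1}{2} + 12}{12} \cdot 100 = \left(- \frac{1}{12}\right) \frac{25}{2} \cdot 100 = \left(- \frac{25}{24}\right) 100 = - \frac{625}{6}$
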